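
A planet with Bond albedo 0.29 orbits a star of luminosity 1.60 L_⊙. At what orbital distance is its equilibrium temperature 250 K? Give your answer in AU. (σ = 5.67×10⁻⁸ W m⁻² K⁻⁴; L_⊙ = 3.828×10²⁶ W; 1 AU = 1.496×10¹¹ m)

d ≈ 1.32 AU

L = 1.60 × 3.828×10²⁶ = 6.12×10²⁶ W.
From T_eq⁴ = L(1−A)/(16πσd²): d = √[L(1−A)/(16πσT_eq⁴)].
d = √[6.12×10²⁶ × 0.71 / (16π × 5.67×10⁻⁸ × (250)⁴)] = 1.98×10¹¹ m = 1.32 AU.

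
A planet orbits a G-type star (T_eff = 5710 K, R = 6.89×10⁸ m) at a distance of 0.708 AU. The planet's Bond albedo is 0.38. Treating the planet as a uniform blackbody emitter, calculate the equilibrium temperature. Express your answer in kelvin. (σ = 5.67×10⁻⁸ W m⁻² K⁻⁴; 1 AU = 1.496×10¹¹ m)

d = 0.708 AU = 1.06×10¹¹ m.
L = 4πR_⋆²σT_⋆⁴ = 4π(6.89×10⁸)² × 5.67×10⁻⁸ × (5710)⁴ = 3.60×10²⁶ W.
S = L/(4πd²) = 2550 W m⁻².
Energy balance: absorbed = emitted ⇒ πR²·S(1−A) = 4πR²·σT_eq⁴, so T_eq⁴ = S(1−A)/(4σ).
T_eq = [2550 × 0.62 / (4 × 5.67×10⁻⁸)]^(1/4) = (6.97×10⁹)^(1/4) = 289 K.

T_eq ≈ 289 K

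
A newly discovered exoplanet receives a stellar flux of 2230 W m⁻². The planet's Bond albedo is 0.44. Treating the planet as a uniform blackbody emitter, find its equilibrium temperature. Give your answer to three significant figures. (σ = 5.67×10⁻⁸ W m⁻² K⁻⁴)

T_eq ≈ 272 K

Energy balance: absorbed = emitted ⇒ πR²·S(1−A) = 4πR²·σT_eq⁴, so T_eq⁴ = S(1−A)/(4σ).
T_eq = [2230 × 0.56 / (4 × 5.67×10⁻⁸)]^(1/4) = (5.51×10⁹)^(1/4) = 272 K.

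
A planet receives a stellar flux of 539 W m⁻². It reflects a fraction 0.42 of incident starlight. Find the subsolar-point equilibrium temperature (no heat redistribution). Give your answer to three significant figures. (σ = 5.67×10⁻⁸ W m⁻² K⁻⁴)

At the subsolar point the surface absorbs S(1−A) and emits σT⁴ per unit area — no factor of 4, since only the local patch is in balance.
T = [539 × 0.58 / 5.67×10⁻⁸]^(1/4) = (5.51×10⁹)^(1/4) = 272 K.

T_ss ≈ 272 K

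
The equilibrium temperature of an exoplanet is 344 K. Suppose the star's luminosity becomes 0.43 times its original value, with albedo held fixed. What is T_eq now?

T_eq ∝ L^(1/4) · d^(−1/2).
T′ = 344 × 0.43^(1/4) = 279 K.

T_eq ≈ 279 K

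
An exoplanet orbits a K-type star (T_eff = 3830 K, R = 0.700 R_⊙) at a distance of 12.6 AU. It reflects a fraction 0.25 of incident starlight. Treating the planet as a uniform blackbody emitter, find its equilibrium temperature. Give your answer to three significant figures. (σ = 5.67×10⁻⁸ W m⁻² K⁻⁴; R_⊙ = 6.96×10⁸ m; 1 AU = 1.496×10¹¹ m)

T_eq ≈ 40.5 K

R_⋆ = 0.700 × 6.96×10⁸ = 4.87×10⁸ m.
d = 12.6 AU = 1.88×10¹² m.
L = 4πR_⋆²σT_⋆⁴ = 4π(4.87×10⁸)² × 5.67×10⁻⁸ × (3830)⁴ = 3.64×10²⁵ W.
S = L/(4πd²) = 0.815 W m⁻².
Energy balance: absorbed = emitted ⇒ πR²·S(1−A) = 4πR²·σT_eq⁴, so T_eq⁴ = S(1−A)/(4σ).
T_eq = [0.815 × 0.75 / (4 × 5.67×10⁻⁸)]^(1/4) = (2.70×10⁶)^(1/4) = 40.5 K.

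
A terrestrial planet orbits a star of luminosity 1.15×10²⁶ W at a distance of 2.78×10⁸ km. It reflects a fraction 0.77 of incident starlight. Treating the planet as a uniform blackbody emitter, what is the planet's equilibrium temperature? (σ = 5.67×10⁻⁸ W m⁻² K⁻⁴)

d = 2.78×10⁸ km = 2.78×10¹¹ m.
Flux: S = L/(4πd²) = 1.15×10²⁶/(4π×(2.78×10¹¹)²) = 118 W m⁻².
Energy balance: absorbed = emitted ⇒ πR²·S(1−A) = 4πR²·σT_eq⁴, so T_eq⁴ = S(1−A)/(4σ).
T_eq = [118 × 0.23 / (4 × 5.67×10⁻⁸)]^(1/4) = (1.20×10⁸)^(1/4) = 105 K.

T_eq ≈ 105 K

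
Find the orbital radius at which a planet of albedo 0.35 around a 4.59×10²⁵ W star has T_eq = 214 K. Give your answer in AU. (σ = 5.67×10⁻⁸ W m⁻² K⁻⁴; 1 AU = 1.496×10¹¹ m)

d ≈ 0.472 AU

From T_eq⁴ = L(1−A)/(16πσd²): d = √[L(1−A)/(16πσT_eq⁴)].
d = √[4.59×10²⁵ × 0.65 / (16π × 5.67×10⁻⁸ × (214)⁴)] = 7.06×10¹⁰ m = 0.472 AU.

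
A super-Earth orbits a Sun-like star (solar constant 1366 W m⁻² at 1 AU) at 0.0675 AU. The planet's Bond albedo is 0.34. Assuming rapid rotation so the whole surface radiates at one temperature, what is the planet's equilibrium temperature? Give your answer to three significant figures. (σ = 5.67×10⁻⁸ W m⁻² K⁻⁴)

Flux at 0.0675 AU: S = 1366/0.0675² = 3.00×10⁵ W m⁻².
Energy balance: absorbed = emitted ⇒ πR²·S(1−A) = 4πR²·σT_eq⁴, so T_eq⁴ = S(1−A)/(4σ).
T_eq = [3.00×10⁵ × 0.66 / (4 × 5.67×10⁻⁸)]^(1/4) = (8.72×10¹¹)^(1/4) = 966 K.

T_eq ≈ 966 K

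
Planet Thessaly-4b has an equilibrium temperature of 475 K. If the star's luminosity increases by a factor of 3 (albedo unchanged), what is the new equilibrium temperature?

T_eq ∝ L^(1/4) · d^(−1/2).
T′ = 475 × 3^(1/4) = 625 K.

T_eq ≈ 625 K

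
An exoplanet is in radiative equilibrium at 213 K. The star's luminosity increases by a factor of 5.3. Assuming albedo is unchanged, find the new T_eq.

T_eq ≈ 323 K

T_eq ∝ L^(1/4) · d^(−1/2).
T′ = 213 × 5.3^(1/4) = 323 K.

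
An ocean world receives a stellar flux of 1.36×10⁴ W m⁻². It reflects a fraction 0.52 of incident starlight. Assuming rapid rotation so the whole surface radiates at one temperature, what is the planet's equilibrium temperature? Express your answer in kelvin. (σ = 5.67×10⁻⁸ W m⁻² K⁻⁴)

Energy balance: absorbed = emitted ⇒ πR²·S(1−A) = 4πR²·σT_eq⁴, so T_eq⁴ = S(1−A)/(4σ).
T_eq = [1.36×10⁴ × 0.48 / (4 × 5.67×10⁻⁸)]^(1/4) = (2.88×10¹⁰)^(1/4) = 412 K.

T_eq ≈ 412 K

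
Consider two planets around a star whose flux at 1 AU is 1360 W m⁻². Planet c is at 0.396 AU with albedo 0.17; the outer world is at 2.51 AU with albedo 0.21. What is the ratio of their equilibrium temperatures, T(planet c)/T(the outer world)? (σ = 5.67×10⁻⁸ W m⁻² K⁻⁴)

T_eq = [S₀(1−A)/(4σd²)]^(1/4), so T ∝ (1−A)^(1/4) / √d.
T₁ = [1360×0.83/(4×5.67×10⁻⁸×0.396²)]^(1/4) = 422.08 K.
T₂ = [1360×0.79/(4×5.67×10⁻⁸×2.51²)]^(1/4) = 165.59 K.

T₁/T₂ ≈ 2.549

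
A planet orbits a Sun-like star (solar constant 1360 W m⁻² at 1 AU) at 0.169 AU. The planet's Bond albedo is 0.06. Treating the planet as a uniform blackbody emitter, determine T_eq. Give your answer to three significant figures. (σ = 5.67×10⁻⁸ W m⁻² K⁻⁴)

Flux at 0.169 AU: S = 1360/0.169² = 4.76×10⁴ W m⁻².
Energy balance: absorbed = emitted ⇒ πR²·S(1−A) = 4πR²·σT_eq⁴, so T_eq⁴ = S(1−A)/(4σ).
T_eq = [4.76×10⁴ × 0.94 / (4 × 5.67×10⁻⁸)]^(1/4) = (1.97×10¹¹)^(1/4) = 667 K.

T_eq ≈ 667 K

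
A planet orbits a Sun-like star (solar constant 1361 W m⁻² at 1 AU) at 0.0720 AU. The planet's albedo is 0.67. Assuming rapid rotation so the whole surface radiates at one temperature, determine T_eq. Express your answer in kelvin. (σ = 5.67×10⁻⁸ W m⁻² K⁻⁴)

T_eq ≈ 786 K

Flux at 0.0720 AU: S = 1361/0.0720² = 2.63×10⁵ W m⁻².
Energy balance: absorbed = emitted ⇒ πR²·S(1−A) = 4πR²·σT_eq⁴, so T_eq⁴ = S(1−A)/(4σ).
T_eq = [2.63×10⁵ × 0.33 / (4 × 5.67×10⁻⁸)]^(1/4) = (3.82×10¹¹)^(1/4) = 786 K.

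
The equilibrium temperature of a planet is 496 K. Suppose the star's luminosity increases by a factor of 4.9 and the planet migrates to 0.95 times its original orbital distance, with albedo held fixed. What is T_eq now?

T_eq ∝ L^(1/4) · d^(−1/2).
T′ = 496 × 4.9^(1/4) / 0.95^(1/2) = 757 K.

T_eq ≈ 757 K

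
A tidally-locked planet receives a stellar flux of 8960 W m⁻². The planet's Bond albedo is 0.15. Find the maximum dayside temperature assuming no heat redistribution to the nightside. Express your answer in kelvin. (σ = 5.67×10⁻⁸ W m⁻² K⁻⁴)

With no redistribution each surface element balances locally: S(1−A) = σT⁴.
T = [8960 × 0.85 / 5.67×10⁻⁸]^(1/4) = (1.34×10¹¹)^(1/4) = 605 K.

T_ss ≈ 605 K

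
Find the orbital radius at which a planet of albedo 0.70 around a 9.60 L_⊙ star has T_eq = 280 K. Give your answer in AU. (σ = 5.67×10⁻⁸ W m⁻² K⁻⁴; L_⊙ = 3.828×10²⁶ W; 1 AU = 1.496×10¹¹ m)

d ≈ 1.68 AU

L = 9.60 × 3.828×10²⁶ = 3.67×10²⁷ W.
From T_eq⁴ = L(1−A)/(16πσd²): d = √[L(1−A)/(16πσT_eq⁴)].
d = √[3.67×10²⁷ × 0.30 / (16π × 5.67×10⁻⁸ × (280)⁴)] = 2.51×10¹¹ m = 1.68 AU.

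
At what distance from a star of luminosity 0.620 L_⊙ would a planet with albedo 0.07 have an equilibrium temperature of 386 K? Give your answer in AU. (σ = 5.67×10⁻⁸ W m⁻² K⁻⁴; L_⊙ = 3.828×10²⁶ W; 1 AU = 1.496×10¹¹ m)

L = 0.620 × 3.828×10²⁶ = 2.37×10²⁶ W.
From T_eq⁴ = L(1−A)/(16πσd²): d = √[L(1−A)/(16πσT_eq⁴)].
d = √[2.37×10²⁶ × 0.93 / (16π × 5.67×10⁻⁸ × (386)⁴)] = 5.91×10¹⁰ m = 0.395 AU.

d ≈ 0.395 AU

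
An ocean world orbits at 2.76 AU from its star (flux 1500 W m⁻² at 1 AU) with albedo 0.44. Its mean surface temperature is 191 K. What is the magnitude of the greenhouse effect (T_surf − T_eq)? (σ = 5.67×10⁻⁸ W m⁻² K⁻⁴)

S = 1500/2.76² = 196.9 W m⁻².
T_eq = [S(1−A)/(4σ)]^(1/4) = [196.9×0.56/(4×5.67×10⁻⁸)]^(1/4) = 148.5 K.
ΔT = T_surf − T_eq = 191 − 148.5.

ΔT ≈ 42.5 K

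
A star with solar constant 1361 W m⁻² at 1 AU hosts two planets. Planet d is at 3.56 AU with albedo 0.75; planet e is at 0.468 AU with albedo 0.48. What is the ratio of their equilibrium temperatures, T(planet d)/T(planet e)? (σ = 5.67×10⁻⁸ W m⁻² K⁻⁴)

T₁/T₂ ≈ 0.302

T_eq = [S₀(1−A)/(4σd²)]^(1/4), so T ∝ (1−A)^(1/4) / √d.
T₁ = [1361×0.25/(4×5.67×10⁻⁸×3.56²)]^(1/4) = 104.31 K.
T₂ = [1361×0.52/(4×5.67×10⁻⁸×0.468²)]^(1/4) = 345.49 K.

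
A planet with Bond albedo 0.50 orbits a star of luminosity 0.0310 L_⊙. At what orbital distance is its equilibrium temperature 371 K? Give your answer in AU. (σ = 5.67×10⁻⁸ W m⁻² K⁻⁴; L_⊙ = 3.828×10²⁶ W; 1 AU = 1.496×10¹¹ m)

d ≈ 0.0701 AU

L = 0.0310 × 3.828×10²⁶ = 1.19×10²⁵ W.
From T_eq⁴ = L(1−A)/(16πσd²): d = √[L(1−A)/(16πσT_eq⁴)].
d = √[1.19×10²⁵ × 0.50 / (16π × 5.67×10⁻⁸ × (371)⁴)] = 1.05×10¹⁰ m = 0.0701 AU.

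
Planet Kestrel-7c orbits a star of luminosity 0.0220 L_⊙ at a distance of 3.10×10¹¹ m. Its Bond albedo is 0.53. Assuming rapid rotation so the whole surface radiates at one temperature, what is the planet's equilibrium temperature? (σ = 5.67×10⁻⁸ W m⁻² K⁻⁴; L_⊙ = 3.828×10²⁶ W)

L = 0.0220 × 3.828×10²⁶ = 8.42×10²⁴ W.
Flux: S = L/(4πd²) = 8.42×10²⁴/(4π×(3.10×10¹¹)²) = 6.97 W m⁻².
Energy balance: absorbed = emitted ⇒ πR²·S(1−A) = 4πR²·σT_eq⁴, so T_eq⁴ = S(1−A)/(4σ).
T_eq = [6.97 × 0.47 / (4 × 5.67×10⁻⁸)]^(1/4) = (1.45×10⁷)^(1/4) = 61.7 K.

T_eq ≈ 61.7 K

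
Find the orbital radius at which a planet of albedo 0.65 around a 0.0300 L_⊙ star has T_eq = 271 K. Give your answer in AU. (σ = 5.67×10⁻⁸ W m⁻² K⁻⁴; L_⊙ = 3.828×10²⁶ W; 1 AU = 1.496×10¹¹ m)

L = 0.0300 × 3.828×10²⁶ = 1.15×10²⁵ W.
From T_eq⁴ = L(1−A)/(16πσd²): d = √[L(1−A)/(16πσT_eq⁴)].
d = √[1.15×10²⁵ × 0.35 / (16π × 5.67×10⁻⁸ × (271)⁴)] = 1.62×10¹⁰ m = 0.108 AU.

d ≈ 0.108 AU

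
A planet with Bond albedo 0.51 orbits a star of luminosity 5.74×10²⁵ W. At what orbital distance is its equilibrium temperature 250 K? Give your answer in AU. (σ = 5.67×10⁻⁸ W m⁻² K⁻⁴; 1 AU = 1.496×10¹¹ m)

d ≈ 0.336 AU

From T_eq⁴ = L(1−A)/(16πσd²): d = √[L(1−A)/(16πσT_eq⁴)].
d = √[5.74×10²⁵ × 0.49 / (16π × 5.67×10⁻⁸ × (250)⁴)] = 5.03×10¹⁰ m = 0.336 AU.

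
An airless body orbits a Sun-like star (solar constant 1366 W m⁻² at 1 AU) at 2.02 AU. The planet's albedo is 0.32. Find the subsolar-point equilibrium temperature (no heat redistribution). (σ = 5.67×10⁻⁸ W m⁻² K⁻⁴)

T_ss ≈ 252 K

Flux at 2.02 AU: S = 1366/2.02² = 335 W m⁻².
At the subsolar point the surface absorbs S(1−A) and emits σT⁴ per unit area — no factor of 4, since only the local patch is in balance.
T = [335 × 0.68 / 5.67×10⁻⁸]^(1/4) = (4.01×10⁹)^(1/4) = 252 K.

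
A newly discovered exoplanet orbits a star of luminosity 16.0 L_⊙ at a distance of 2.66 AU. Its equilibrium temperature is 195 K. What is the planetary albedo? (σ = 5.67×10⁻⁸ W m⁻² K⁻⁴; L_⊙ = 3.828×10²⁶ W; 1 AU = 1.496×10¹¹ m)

A ≈ 0.89

d = 2.66 AU = 3.98×10¹¹ m.
L = 16.0 × 3.828×10²⁶ = 6.12×10²⁷ W.
Flux: S = L/(4πd²) = 6.12×10²⁷/(4π×(3.98×10¹¹)²) = 3080 W m⁻².
From T_eq⁴ = S(1−A)/(4σ): 1−A = 4σT_eq⁴/S.
1−A = 4 × 5.67×10⁻⁸ × (195)⁴ / 3080 = 0.107.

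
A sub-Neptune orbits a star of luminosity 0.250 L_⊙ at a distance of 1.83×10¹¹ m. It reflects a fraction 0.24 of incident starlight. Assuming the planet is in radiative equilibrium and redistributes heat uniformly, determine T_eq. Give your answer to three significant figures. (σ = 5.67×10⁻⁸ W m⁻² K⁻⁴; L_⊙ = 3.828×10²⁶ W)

L = 0.250 × 3.828×10²⁶ = 9.57×10²⁵ W.
Flux: S = L/(4πd²) = 9.57×10²⁵/(4π×(1.83×10¹¹)²) = 227 W m⁻².
Energy balance: absorbed = emitted ⇒ πR²·S(1−A) = 4πR²·σT_eq⁴, so T_eq⁴ = S(1−A)/(4σ).
T_eq = [227 × 0.76 / (4 × 5.67×10⁻⁸)]^(1/4) = (7.62×10⁸)^(1/4) = 166 K.

T_eq ≈ 166 K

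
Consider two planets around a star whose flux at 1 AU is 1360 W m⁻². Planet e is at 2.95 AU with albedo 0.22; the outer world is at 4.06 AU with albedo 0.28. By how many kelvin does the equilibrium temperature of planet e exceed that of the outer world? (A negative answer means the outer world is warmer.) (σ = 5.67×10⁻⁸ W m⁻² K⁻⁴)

ΔT ≈ 25.0 K

T_eq = [S₀(1−A)/(4σd²)]^(1/4), so T ∝ (1−A)^(1/4) / √d.
T₁ = [1360×0.78/(4×5.67×10⁻⁸×2.95²)]^(1/4) = 152.26 K.
T₂ = [1360×0.72/(4×5.67×10⁻⁸×4.06²)]^(1/4) = 127.22 K.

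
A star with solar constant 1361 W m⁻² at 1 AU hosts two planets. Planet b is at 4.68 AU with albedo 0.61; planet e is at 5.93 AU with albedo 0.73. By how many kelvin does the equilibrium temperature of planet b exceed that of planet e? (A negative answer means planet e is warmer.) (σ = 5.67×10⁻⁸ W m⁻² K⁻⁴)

ΔT ≈ 19.3 K

T_eq = [S₀(1−A)/(4σd²)]^(1/4), so T ∝ (1−A)^(1/4) / √d.
T₁ = [1361×0.39/(4×5.67×10⁻⁸×4.68²)]^(1/4) = 101.67 K.
T₂ = [1361×0.27/(4×5.67×10⁻⁸×5.93²)]^(1/4) = 82.39 K.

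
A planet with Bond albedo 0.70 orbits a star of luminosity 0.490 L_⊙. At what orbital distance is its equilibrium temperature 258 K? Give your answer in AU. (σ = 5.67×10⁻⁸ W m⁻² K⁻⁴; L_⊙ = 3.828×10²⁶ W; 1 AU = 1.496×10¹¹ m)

d ≈ 0.446 AU

L = 0.490 × 3.828×10²⁶ = 1.88×10²⁶ W.
From T_eq⁴ = L(1−A)/(16πσd²): d = √[L(1−A)/(16πσT_eq⁴)].
d = √[1.88×10²⁶ × 0.30 / (16π × 5.67×10⁻⁸ × (258)⁴)] = 6.68×10¹⁰ m = 0.446 AU.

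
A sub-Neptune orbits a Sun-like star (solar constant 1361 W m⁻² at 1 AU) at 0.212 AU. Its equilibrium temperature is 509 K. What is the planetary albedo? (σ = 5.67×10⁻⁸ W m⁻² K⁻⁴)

Flux at 0.212 AU: S = 1361/0.212² = 3.03×10⁴ W m⁻².
From T_eq⁴ = S(1−A)/(4σ): 1−A = 4σT_eq⁴/S.
1−A = 4 × 5.67×10⁻⁸ × (509)⁴ / 3.03×10⁴ = 0.503.

A ≈ 0.50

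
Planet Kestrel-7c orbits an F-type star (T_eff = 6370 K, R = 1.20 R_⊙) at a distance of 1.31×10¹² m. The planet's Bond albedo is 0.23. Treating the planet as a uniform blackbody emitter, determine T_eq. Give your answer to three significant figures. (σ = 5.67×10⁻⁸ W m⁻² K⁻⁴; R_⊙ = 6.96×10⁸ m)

T_eq ≈ 107 K

R_⋆ = 1.20 × 6.96×10⁸ = 8.35×10⁸ m.
L = 4πR_⋆²σT_⋆⁴ = 4π(8.35×10⁸)² × 5.67×10⁻⁸ × (6370)⁴ = 8.18×10²⁶ W.
S = L/(4πd²) = 37.9 W m⁻².
Energy balance: absorbed = emitted ⇒ πR²·S(1−A) = 4πR²·σT_eq⁴, so T_eq⁴ = S(1−A)/(4σ).
T_eq = [37.9 × 0.77 / (4 × 5.67×10⁻⁸)]^(1/4) = (1.29×10⁸)^(1/4) = 107 K.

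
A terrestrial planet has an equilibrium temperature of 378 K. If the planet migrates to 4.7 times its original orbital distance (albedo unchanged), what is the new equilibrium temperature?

T_eq ∝ L^(1/4) · d^(−1/2).
T′ = 378 / 4.7^(1/2) = 174 K.

T_eq ≈ 174 K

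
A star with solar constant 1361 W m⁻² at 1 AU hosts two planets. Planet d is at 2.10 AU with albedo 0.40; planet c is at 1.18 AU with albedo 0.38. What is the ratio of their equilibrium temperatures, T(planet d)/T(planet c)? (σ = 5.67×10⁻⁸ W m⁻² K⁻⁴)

T_eq = [S₀(1−A)/(4σd²)]^(1/4), so T ∝ (1−A)^(1/4) / √d.
T₁ = [1361×0.60/(4×5.67×10⁻⁸×2.10²)]^(1/4) = 169.04 K.
T₂ = [1361×0.62/(4×5.67×10⁻⁸×1.18²)]^(1/4) = 227.36 K.

T₁/T₂ ≈ 0.743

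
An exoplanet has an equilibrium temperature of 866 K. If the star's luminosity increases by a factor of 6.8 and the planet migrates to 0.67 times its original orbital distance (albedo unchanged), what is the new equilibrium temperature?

T_eq ∝ L^(1/4) · d^(−1/2).
T′ = 866 × 6.8^(1/4) / 0.67^(1/2) = 1710 K.

T_eq ≈ 1710 K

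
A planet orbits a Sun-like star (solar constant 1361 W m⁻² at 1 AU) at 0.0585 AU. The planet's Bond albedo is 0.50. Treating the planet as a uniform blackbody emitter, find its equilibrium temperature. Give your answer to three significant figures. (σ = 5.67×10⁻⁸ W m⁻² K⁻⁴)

T_eq ≈ 968 K

Flux at 0.0585 AU: S = 1361/0.0585² = 3.98×10⁵ W m⁻².
Energy balance: absorbed = emitted ⇒ πR²·S(1−A) = 4πR²·σT_eq⁴, so T_eq⁴ = S(1−A)/(4σ).
T_eq = [3.98×10⁵ × 0.50 / (4 × 5.67×10⁻⁸)]^(1/4) = (8.77×10¹¹)^(1/4) = 968 K.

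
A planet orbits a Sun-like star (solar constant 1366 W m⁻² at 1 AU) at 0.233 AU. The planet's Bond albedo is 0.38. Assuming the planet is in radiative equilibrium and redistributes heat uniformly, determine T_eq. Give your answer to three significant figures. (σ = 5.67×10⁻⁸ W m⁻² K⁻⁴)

T_eq ≈ 512 K

Flux at 0.233 AU: S = 1366/0.233² = 2.52×10⁴ W m⁻².
Energy balance: absorbed = emitted ⇒ πR²·S(1−A) = 4πR²·σT_eq⁴, so T_eq⁴ = S(1−A)/(4σ).
T_eq = [2.52×10⁴ × 0.62 / (4 × 5.67×10⁻⁸)]^(1/4) = (6.88×10¹⁰)^(1/4) = 512 K.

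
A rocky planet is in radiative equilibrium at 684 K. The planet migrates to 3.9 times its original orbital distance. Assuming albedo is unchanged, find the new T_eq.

T_eq ∝ L^(1/4) · d^(−1/2).
T′ = 684 / 3.9^(1/2) = 346 K.

T_eq ≈ 346 K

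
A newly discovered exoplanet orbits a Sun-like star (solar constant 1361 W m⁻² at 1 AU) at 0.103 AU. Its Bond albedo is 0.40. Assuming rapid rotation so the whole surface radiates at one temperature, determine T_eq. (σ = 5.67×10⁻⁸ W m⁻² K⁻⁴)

T_eq ≈ 763 K

Flux at 0.103 AU: S = 1361/0.103² = 1.28×10⁵ W m⁻².
Energy balance: absorbed = emitted ⇒ πR²·S(1−A) = 4πR²·σT_eq⁴, so T_eq⁴ = S(1−A)/(4σ).
T_eq = [1.28×10⁵ × 0.60 / (4 × 5.67×10⁻⁸)]^(1/4) = (3.39×10¹¹)^(1/4) = 763 K.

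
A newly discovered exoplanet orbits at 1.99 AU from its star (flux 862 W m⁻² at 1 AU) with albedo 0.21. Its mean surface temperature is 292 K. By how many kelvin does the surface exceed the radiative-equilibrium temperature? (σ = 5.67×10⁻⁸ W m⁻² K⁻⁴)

S = 862/1.99² = 217.7 W m⁻².
T_eq = [S(1−A)/(4σ)]^(1/4) = [217.7×0.79/(4×5.67×10⁻⁸)]^(1/4) = 165.9 K.
ΔT = T_surf − T_eq = 292 − 165.9.

ΔT ≈ 126.1 K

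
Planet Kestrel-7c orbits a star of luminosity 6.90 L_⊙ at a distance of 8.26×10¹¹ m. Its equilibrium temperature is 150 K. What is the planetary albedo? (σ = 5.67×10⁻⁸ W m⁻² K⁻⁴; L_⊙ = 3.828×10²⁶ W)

A ≈ 0.63

L = 6.90 × 3.828×10²⁶ = 2.64×10²⁷ W.
Flux: S = L/(4πd²) = 2.64×10²⁷/(4π×(8.26×10¹¹)²) = 308 W m⁻².
From T_eq⁴ = S(1−A)/(4σ): 1−A = 4σT_eq⁴/S.
1−A = 4 × 5.67×10⁻⁸ × (150)⁴ / 308 = 0.373.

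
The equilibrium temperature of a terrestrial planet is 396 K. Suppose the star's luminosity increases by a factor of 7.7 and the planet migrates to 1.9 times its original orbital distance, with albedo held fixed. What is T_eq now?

T_eq ∝ L^(1/4) · d^(−1/2).
T′ = 396 × 7.7^(1/4) / 1.9^(1/2) = 479 K.

T_eq ≈ 479 K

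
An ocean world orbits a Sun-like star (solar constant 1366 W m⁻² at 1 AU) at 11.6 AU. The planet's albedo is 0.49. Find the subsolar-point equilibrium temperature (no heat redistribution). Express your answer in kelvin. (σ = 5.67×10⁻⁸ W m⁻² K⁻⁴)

Flux at 11.6 AU: S = 1366/11.6² = 10.2 W m⁻².
At the subsolar point the surface absorbs S(1−A) and emits σT⁴ per unit area — no factor of 4, since only the local patch is in balance.
T = [10.2 × 0.51 / 5.67×10⁻⁸]^(1/4) = (9.13×10⁷)^(1/4) = 97.8 K.

T_ss ≈ 97.8 K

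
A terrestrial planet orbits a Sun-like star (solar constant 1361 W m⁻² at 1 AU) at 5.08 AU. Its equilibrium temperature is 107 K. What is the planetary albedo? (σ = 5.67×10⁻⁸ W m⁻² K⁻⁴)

Flux at 5.08 AU: S = 1361/5.08² = 52.7 W m⁻².
From T_eq⁴ = S(1−A)/(4σ): 1−A = 4σT_eq⁴/S.
1−A = 4 × 5.67×10⁻⁸ × (107)⁴ / 52.7 = 0.564.

A ≈ 0.44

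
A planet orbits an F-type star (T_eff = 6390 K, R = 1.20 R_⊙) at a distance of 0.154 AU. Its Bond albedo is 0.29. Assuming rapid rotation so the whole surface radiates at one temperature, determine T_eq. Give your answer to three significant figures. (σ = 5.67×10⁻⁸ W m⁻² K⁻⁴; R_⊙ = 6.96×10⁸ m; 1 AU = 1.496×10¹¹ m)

T_eq ≈ 790 K

R_⋆ = 1.20 × 6.96×10⁸ = 8.35×10⁸ m.
d = 0.154 AU = 2.30×10¹⁰ m.
L = 4πR_⋆²σT_⋆⁴ = 4π(8.35×10⁸)² × 5.67×10⁻⁸ × (6390)⁴ = 8.29×10²⁶ W.
S = L/(4πd²) = 1.24×10⁵ W m⁻².
Energy balance: absorbed = emitted ⇒ πR²·S(1−A) = 4πR²·σT_eq⁴, so T_eq⁴ = S(1−A)/(4σ).
T_eq = [1.24×10⁵ × 0.71 / (4 × 5.67×10⁻⁸)]^(1/4) = (3.89×10¹¹)^(1/4) = 790 K.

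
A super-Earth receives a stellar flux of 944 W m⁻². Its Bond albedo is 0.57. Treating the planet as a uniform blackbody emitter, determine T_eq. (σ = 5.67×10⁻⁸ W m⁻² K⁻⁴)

Energy balance: absorbed = emitted ⇒ πR²·S(1−A) = 4πR²·σT_eq⁴, so T_eq⁴ = S(1−A)/(4σ).
T_eq = [944 × 0.43 / (4 × 5.67×10⁻⁸)]^(1/4) = (1.79×10⁹)^(1/4) = 206 K.

T_eq ≈ 206 K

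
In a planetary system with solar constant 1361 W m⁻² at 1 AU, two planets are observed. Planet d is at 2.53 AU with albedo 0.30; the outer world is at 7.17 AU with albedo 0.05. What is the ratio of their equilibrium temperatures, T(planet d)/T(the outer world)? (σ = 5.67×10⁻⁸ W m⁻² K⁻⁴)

T_eq = [S₀(1−A)/(4σd²)]^(1/4), so T ∝ (1−A)^(1/4) / √d.
T₁ = [1361×0.70/(4×5.67×10⁻⁸×2.53²)]^(1/4) = 160.05 K.
T₂ = [1361×0.95/(4×5.67×10⁻⁸×7.17²)]^(1/4) = 102.62 K.

T₁/T₂ ≈ 1.560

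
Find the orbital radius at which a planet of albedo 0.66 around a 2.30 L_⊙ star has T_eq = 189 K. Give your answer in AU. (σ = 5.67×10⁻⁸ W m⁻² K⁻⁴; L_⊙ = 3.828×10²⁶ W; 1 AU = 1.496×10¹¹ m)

L = 2.30 × 3.828×10²⁶ = 8.80×10²⁶ W.
From T_eq⁴ = L(1−A)/(16πσd²): d = √[L(1−A)/(16πσT_eq⁴)].
d = √[8.80×10²⁶ × 0.34 / (16π × 5.67×10⁻⁸ × (189)⁴)] = 2.87×10¹¹ m = 1.92 AU.

d ≈ 1.92 AU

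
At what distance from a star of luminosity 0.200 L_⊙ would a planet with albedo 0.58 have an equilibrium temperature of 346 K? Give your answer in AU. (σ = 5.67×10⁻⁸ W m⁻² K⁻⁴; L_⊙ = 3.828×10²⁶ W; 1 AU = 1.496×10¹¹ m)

L = 0.200 × 3.828×10²⁶ = 7.66×10²⁵ W.
From T_eq⁴ = L(1−A)/(16πσd²): d = √[L(1−A)/(16πσT_eq⁴)].
d = √[7.66×10²⁵ × 0.42 / (16π × 5.67×10⁻⁸ × (346)⁴)] = 2.81×10¹⁰ m = 0.188 AU.

d ≈ 0.188 AU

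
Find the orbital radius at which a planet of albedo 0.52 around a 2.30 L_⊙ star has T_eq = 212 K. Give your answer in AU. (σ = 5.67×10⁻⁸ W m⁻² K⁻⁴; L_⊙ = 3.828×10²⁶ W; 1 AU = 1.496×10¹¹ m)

d ≈ 1.81 AU

L = 2.30 × 3.828×10²⁶ = 8.80×10²⁶ W.
From T_eq⁴ = L(1−A)/(16πσd²): d = √[L(1−A)/(16πσT_eq⁴)].
d = √[8.80×10²⁶ × 0.48 / (16π × 5.67×10⁻⁸ × (212)⁴)] = 2.71×10¹¹ m = 1.81 AU.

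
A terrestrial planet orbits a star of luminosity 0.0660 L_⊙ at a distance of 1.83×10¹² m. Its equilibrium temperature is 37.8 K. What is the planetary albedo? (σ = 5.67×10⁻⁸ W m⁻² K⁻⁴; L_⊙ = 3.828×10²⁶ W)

L = 0.0660 × 3.828×10²⁶ = 2.53×10²⁵ W.
Flux: S = L/(4πd²) = 2.53×10²⁵/(4π×(1.83×10¹²)²) = 0.600 W m⁻².
From T_eq⁴ = S(1−A)/(4σ): 1−A = 4σT_eq⁴/S.
1−A = 4 × 5.67×10⁻⁸ × (37.8)⁴ / 0.600 = 0.771.

A ≈ 0.23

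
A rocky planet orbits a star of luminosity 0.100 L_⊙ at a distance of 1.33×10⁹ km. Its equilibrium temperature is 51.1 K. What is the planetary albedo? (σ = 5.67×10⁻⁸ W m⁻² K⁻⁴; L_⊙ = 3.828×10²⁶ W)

d = 1.33×10⁹ km = 1.33×10¹² m.
L = 0.100 × 3.828×10²⁶ = 3.83×10²⁵ W.
Flux: S = L/(4πd²) = 3.83×10²⁵/(4π×(1.33×10¹²)²) = 1.72 W m⁻².
From T_eq⁴ = S(1−A)/(4σ): 1−A = 4σT_eq⁴/S.
1−A = 4 × 5.67×10⁻⁸ × (51.1)⁴ / 1.72 = 0.898.

A ≈ 0.10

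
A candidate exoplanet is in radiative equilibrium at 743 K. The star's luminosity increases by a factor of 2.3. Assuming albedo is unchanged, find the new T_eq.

T_eq ∝ L^(1/4) · d^(−1/2).
T′ = 743 × 2.3^(1/4) = 915 K.

T_eq ≈ 915 K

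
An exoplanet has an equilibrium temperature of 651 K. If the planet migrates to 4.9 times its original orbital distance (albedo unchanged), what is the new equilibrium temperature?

T_eq ≈ 294 K

T_eq ∝ L^(1/4) · d^(−1/2).
T′ = 651 / 4.9^(1/2) = 294 K.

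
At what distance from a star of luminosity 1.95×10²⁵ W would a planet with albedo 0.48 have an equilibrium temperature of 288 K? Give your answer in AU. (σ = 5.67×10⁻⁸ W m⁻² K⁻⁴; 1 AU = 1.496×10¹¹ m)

From T_eq⁴ = L(1−A)/(16πσd²): d = √[L(1−A)/(16πσT_eq⁴)].
d = √[1.95×10²⁵ × 0.52 / (16π × 5.67×10⁻⁸ × (288)⁴)] = 2.27×10¹⁰ m = 0.152 AU.

d ≈ 0.152 AU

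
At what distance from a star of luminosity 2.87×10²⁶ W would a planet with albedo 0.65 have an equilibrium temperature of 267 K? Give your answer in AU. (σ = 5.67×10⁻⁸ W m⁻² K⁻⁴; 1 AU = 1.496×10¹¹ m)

From T_eq⁴ = L(1−A)/(16πσd²): d = √[L(1−A)/(16πσT_eq⁴)].
d = √[2.87×10²⁶ × 0.35 / (16π × 5.67×10⁻⁸ × (267)⁴)] = 8.33×10¹⁰ m = 0.557 AU.

d ≈ 0.557 AU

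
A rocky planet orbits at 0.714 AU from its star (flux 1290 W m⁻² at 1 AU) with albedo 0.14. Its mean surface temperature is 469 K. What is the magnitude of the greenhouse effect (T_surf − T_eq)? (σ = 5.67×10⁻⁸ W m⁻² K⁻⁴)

ΔT ≈ 156.0 K

S = 1290/0.714² = 2530 W m⁻².
T_eq = [S(1−A)/(4σ)]^(1/4) = [2530×0.86/(4×5.67×10⁻⁸)]^(1/4) = 313.0 K.
ΔT = T_surf − T_eq = 469 − 313.0.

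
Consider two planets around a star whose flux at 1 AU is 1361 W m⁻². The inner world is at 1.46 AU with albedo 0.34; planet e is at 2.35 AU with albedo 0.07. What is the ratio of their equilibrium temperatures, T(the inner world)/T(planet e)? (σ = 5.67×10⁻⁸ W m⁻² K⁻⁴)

T_eq = [S₀(1−A)/(4σd²)]^(1/4), so T ∝ (1−A)^(1/4) / √d.
T₁ = [1361×0.66/(4×5.67×10⁻⁸×1.46²)]^(1/4) = 207.62 K.
T₂ = [1361×0.93/(4×5.67×10⁻⁸×2.35²)]^(1/4) = 178.30 K.

T₁/T₂ ≈ 1.164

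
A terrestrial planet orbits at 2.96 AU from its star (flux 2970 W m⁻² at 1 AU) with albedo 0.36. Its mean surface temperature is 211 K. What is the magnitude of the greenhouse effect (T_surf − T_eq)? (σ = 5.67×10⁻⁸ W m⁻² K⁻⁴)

S = 2970/2.96² = 339.0 W m⁻².
T_eq = [S(1−A)/(4σ)]^(1/4) = [339.0×0.64/(4×5.67×10⁻⁸)]^(1/4) = 175.9 K.
ΔT = T_surf − T_eq = 211 − 175.9.

ΔT ≈ 35.1 K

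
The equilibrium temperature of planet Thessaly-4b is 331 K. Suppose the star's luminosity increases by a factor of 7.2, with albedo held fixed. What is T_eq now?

T_eq ≈ 542 K

T_eq ∝ L^(1/4) · d^(−1/2).
T′ = 331 × 7.2^(1/4) = 542 K.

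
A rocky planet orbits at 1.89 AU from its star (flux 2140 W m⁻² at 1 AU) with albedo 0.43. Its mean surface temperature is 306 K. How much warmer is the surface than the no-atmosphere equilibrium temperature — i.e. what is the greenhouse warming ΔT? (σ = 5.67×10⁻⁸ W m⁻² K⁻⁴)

S = 2140/1.89² = 599.1 W m⁻².
T_eq = [S(1−A)/(4σ)]^(1/4) = [599.1×0.57/(4×5.67×10⁻⁸)]^(1/4) = 197.0 K.
ΔT = T_surf − T_eq = 306 − 197.0.

ΔT ≈ 109.0 K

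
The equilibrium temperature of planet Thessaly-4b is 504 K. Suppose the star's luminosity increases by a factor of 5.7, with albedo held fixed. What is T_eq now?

T_eq ∝ L^(1/4) · d^(−1/2).
T′ = 504 × 5.7^(1/4) = 779 K.

T_eq ≈ 779 K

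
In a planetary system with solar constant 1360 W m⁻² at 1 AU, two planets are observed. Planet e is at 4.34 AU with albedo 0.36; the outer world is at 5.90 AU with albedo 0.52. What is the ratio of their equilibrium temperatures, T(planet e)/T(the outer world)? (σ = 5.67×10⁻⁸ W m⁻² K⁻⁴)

T_eq = [S₀(1−A)/(4σd²)]^(1/4), so T ∝ (1−A)^(1/4) / √d.
T₁ = [1360×0.64/(4×5.67×10⁻⁸×4.34²)]^(1/4) = 119.47 K.
T₂ = [1360×0.48/(4×5.67×10⁻⁸×5.90²)]^(1/4) = 95.36 K.

T₁/T₂ ≈ 1.253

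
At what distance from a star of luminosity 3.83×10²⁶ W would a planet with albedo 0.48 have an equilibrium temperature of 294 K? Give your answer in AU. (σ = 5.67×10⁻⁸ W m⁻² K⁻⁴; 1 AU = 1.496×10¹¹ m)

d ≈ 0.646 AU

From T_eq⁴ = L(1−A)/(16πσd²): d = √[L(1−A)/(16πσT_eq⁴)].
d = √[3.83×10²⁶ × 0.52 / (16π × 5.67×10⁻⁸ × (294)⁴)] = 9.67×10¹⁰ m = 0.646 AU.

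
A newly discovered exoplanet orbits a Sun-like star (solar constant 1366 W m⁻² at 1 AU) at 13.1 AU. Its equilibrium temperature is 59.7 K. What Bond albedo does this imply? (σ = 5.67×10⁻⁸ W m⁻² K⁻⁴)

Flux at 13.1 AU: S = 1366/13.1² = 7.96 W m⁻².
From T_eq⁴ = S(1−A)/(4σ): 1−A = 4σT_eq⁴/S.
1−A = 4 × 5.67×10⁻⁸ × (59.7)⁴ / 7.96 = 0.362.

A ≈ 0.64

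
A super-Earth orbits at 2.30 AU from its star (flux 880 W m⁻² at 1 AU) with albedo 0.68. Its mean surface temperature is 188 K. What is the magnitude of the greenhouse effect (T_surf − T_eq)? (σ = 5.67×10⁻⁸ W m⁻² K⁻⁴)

ΔT ≈ 64.2 K

S = 880/2.30² = 166.4 W m⁻².
T_eq = [S(1−A)/(4σ)]^(1/4) = [166.4×0.32/(4×5.67×10⁻⁸)]^(1/4) = 123.8 K.
ΔT = T_surf − T_eq = 188 − 123.8.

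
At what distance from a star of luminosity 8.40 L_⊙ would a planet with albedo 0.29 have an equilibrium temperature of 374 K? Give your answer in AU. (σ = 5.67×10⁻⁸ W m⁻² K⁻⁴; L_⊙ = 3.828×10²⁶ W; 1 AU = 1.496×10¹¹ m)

d ≈ 1.35 AU

L = 8.40 × 3.828×10²⁶ = 3.22×10²⁷ W.
From T_eq⁴ = L(1−A)/(16πσd²): d = √[L(1−A)/(16πσT_eq⁴)].
d = √[3.22×10²⁷ × 0.71 / (16π × 5.67×10⁻⁸ × (374)⁴)] = 2.02×10¹¹ m = 1.35 AU.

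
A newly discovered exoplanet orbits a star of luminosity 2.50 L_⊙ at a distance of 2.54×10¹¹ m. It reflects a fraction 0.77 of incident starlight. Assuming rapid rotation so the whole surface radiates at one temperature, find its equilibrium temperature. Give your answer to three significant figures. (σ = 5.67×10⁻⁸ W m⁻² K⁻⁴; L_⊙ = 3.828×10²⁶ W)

L = 2.50 × 3.828×10²⁶ = 9.57×10²⁶ W.
Flux: S = L/(4πd²) = 9.57×10²⁶/(4π×(2.54×10¹¹)²) = 1180 W m⁻².
Energy balance: absorbed = emitted ⇒ πR²·S(1−A) = 4πR²·σT_eq⁴, so T_eq⁴ = S(1−A)/(4σ).
T_eq = [1180 × 0.23 / (4 × 5.67×10⁻⁸)]^(1/4) = (1.20×10⁹)^(1/4) = 186 K.

T_eq ≈ 186 K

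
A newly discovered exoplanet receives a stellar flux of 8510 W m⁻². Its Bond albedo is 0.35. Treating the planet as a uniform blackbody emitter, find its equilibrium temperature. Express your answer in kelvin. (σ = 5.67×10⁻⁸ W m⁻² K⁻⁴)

T_eq ≈ 395 K

Energy balance: absorbed = emitted ⇒ πR²·S(1−A) = 4πR²·σT_eq⁴, so T_eq⁴ = S(1−A)/(4σ).
T_eq = [8510 × 0.65 / (4 × 5.67×10⁻⁸)]^(1/4) = (2.44×10¹⁰)^(1/4) = 395 K.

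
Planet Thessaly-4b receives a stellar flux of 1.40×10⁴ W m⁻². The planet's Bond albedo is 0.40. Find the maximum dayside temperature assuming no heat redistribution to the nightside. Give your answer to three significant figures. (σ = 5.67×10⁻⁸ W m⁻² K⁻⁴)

T_ss ≈ 620 K

With no redistribution each surface element balances locally: S(1−A) = σT⁴.
T = [1.40×10⁴ × 0.60 / 5.67×10⁻⁸]^(1/4) = (1.48×10¹¹)^(1/4) = 620 K.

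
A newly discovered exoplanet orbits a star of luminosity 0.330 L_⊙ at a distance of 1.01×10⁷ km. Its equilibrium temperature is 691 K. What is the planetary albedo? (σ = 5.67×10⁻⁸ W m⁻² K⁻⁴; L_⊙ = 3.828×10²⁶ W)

d = 1.01×10⁷ km = 1.01×10¹⁰ m.
L = 0.330 × 3.828×10²⁶ = 1.26×10²⁶ W.
Flux: S = L/(4πd²) = 1.26×10²⁶/(4π×(1.01×10¹⁰)²) = 9.85×10⁴ W m⁻².
From T_eq⁴ = S(1−A)/(4σ): 1−A = 4σT_eq⁴/S.
1−A = 4 × 5.67×10⁻⁸ × (691)⁴ / 9.85×10⁴ = 0.525.

A ≈ 0.48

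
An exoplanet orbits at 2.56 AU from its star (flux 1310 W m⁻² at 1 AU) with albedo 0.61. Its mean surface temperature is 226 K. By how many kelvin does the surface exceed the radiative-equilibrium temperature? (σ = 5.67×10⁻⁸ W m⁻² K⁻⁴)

S = 1310/2.56² = 199.9 W m⁻².
T_eq = [S(1−A)/(4σ)]^(1/4) = [199.9×0.39/(4×5.67×10⁻⁸)]^(1/4) = 136.2 K.
ΔT = T_surf − T_eq = 226 − 136.2.

ΔT ≈ 89.8 K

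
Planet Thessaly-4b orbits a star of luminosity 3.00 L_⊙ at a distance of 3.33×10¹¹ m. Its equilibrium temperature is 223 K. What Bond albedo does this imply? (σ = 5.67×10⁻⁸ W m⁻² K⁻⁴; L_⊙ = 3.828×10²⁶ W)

L = 3.00 × 3.828×10²⁶ = 1.15×10²⁷ W.
Flux: S = L/(4πd²) = 1.15×10²⁷/(4π×(3.33×10¹¹)²) = 824 W m⁻².
From T_eq⁴ = S(1−A)/(4σ): 1−A = 4σT_eq⁴/S.
1−A = 4 × 5.67×10⁻⁸ × (223)⁴ / 824 = 0.681.

A ≈ 0.32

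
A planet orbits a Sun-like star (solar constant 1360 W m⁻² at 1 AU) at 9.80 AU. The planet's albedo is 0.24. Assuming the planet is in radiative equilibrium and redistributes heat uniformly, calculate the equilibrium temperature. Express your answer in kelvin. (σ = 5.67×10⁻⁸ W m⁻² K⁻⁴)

T_eq ≈ 83.0 K

Flux at 9.80 AU: S = 1360/9.80² = 14.2 W m⁻².
Energy balance: absorbed = emitted ⇒ πR²·S(1−A) = 4πR²·σT_eq⁴, so T_eq⁴ = S(1−A)/(4σ).
T_eq = [14.2 × 0.76 / (4 × 5.67×10⁻⁸)]^(1/4) = (4.75×10⁷)^(1/4) = 83.0 K.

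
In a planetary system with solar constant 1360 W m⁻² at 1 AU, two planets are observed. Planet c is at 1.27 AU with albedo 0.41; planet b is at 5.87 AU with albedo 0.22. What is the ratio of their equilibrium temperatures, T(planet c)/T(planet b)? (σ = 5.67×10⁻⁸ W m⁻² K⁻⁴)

T₁/T₂ ≈ 2.005

T_eq = [S₀(1−A)/(4σd²)]^(1/4), so T ∝ (1−A)^(1/4) / √d.
T₁ = [1360×0.59/(4×5.67×10⁻⁸×1.27²)]^(1/4) = 216.41 K.
T₂ = [1360×0.78/(4×5.67×10⁻⁸×5.87²)]^(1/4) = 107.94 K.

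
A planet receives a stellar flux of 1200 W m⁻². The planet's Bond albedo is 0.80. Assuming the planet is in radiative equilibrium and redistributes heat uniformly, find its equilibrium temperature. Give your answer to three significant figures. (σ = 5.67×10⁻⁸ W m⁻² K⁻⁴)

Energy balance: absorbed = emitted ⇒ πR²·S(1−A) = 4πR²·σT_eq⁴, so T_eq⁴ = S(1−A)/(4σ).
T_eq = [1200 × 0.20 / (4 × 5.67×10⁻⁸)]^(1/4) = (1.06×10⁹)^(1/4) = 180 K.

T_eq ≈ 180 K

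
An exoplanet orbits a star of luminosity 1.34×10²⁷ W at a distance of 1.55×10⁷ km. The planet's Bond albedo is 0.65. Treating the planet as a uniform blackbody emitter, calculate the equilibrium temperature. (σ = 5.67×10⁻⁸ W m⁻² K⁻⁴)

d = 1.55×10⁷ km = 1.55×10¹⁰ m.
Flux: S = L/(4πd²) = 1.34×10²⁷/(4π×(1.55×10¹⁰)²) = 4.44×10⁵ W m⁻².
Energy balance: absorbed = emitted ⇒ πR²·S(1−A) = 4πR²·σT_eq⁴, so T_eq⁴ = S(1−A)/(4σ).
T_eq = [4.44×10⁵ × 0.35 / (4 × 5.67×10⁻⁸)]^(1/4) = (6.85×10¹¹)^(1/4) = 910 K.

T_eq ≈ 910 K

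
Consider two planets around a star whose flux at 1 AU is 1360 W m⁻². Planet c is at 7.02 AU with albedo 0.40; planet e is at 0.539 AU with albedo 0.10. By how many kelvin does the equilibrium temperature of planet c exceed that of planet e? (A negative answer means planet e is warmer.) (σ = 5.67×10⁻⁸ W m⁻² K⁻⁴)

ΔT ≈ -276.7 K

T_eq = [S₀(1−A)/(4σd²)]^(1/4), so T ∝ (1−A)^(1/4) / √d.
T₁ = [1360×0.60/(4×5.67×10⁻⁸×7.02²)]^(1/4) = 92.44 K.
T₂ = [1360×0.90/(4×5.67×10⁻⁸×0.539²)]^(1/4) = 369.18 K.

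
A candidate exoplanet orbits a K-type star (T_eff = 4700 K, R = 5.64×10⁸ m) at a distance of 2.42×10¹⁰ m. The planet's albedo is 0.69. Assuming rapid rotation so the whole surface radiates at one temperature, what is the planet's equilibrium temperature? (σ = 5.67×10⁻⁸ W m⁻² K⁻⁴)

T_eq ≈ 379 K

L = 4πR_⋆²σT_⋆⁴ = 4π(5.64×10⁸)² × 5.67×10⁻⁸ × (4700)⁴ = 1.11×10²⁶ W.
S = L/(4πd²) = 1.50×10⁴ W m⁻².
Energy balance: absorbed = emitted ⇒ πR²·S(1−A) = 4πR²·σT_eq⁴, so T_eq⁴ = S(1−A)/(4σ).
T_eq = [1.50×10⁴ × 0.31 / (4 × 5.67×10⁻⁸)]^(1/4) = (2.05×10¹⁰)^(1/4) = 379 K.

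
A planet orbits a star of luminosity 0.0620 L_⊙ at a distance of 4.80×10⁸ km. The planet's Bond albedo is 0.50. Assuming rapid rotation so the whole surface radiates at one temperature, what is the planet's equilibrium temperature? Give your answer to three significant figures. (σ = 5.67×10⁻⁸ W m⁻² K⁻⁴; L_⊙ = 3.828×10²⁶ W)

T_eq ≈ 65.2 K

d = 4.80×10⁸ km = 4.80×10¹¹ m.
L = 0.0620 × 3.828×10²⁶ = 2.37×10²⁵ W.
Flux: S = L/(4πd²) = 2.37×10²⁵/(4π×(4.80×10¹¹)²) = 8.20 W m⁻².
Energy balance: absorbed = emitted ⇒ πR²·S(1−A) = 4πR²·σT_eq⁴, so T_eq⁴ = S(1−A)/(4σ).
T_eq = [8.20 × 0.50 / (4 × 5.67×10⁻⁸)]^(1/4) = (1.81×10⁷)^(1/4) = 65.2 K.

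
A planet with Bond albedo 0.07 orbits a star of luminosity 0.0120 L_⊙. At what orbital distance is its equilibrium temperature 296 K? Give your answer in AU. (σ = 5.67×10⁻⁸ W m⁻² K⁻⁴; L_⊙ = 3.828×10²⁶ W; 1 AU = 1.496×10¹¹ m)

d ≈ 0.0934 AU

L = 0.0120 × 3.828×10²⁶ = 4.59×10²⁴ W.
From T_eq⁴ = L(1−A)/(16πσd²): d = √[L(1−A)/(16πσT_eq⁴)].
d = √[4.59×10²⁴ × 0.93 / (16π × 5.67×10⁻⁸ × (296)⁴)] = 1.40×10¹⁰ m = 0.0934 AU.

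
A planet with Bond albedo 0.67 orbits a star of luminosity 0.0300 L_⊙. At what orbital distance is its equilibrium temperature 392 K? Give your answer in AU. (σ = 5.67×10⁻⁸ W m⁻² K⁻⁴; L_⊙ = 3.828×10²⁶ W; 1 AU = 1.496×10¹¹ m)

d ≈ 0.0502 AU

L = 0.0300 × 3.828×10²⁶ = 1.15×10²⁵ W.
From T_eq⁴ = L(1−A)/(16πσd²): d = √[L(1−A)/(16πσT_eq⁴)].
d = √[1.15×10²⁵ × 0.33 / (16π × 5.67×10⁻⁸ × (392)⁴)] = 7.50×10⁹ m = 0.0502 AU.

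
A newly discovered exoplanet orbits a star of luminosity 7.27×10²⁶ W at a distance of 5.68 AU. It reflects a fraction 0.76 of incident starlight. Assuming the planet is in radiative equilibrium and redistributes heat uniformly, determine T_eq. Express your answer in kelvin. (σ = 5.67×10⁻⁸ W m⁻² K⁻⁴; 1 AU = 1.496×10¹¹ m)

d = 5.68 AU = 8.50×10¹¹ m.
Flux: S = L/(4πd²) = 7.27×10²⁶/(4π×(8.50×10¹¹)²) = 80.1 W m⁻².
Energy balance: absorbed = emitted ⇒ πR²·S(1−A) = 4πR²·σT_eq⁴, so T_eq⁴ = S(1−A)/(4σ).
T_eq = [80.1 × 0.24 / (4 × 5.67×10⁻⁸)]^(1/4) = (8.48×10⁷)^(1/4) = 96.0 K.

T_eq ≈ 96.0 K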